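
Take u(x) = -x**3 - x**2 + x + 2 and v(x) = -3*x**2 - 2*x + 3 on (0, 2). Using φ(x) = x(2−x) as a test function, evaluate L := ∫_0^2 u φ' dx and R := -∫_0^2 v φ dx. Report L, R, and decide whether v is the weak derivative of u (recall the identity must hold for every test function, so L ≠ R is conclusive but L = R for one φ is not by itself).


LHS = 92/15, RHS = 52/15. No, v is not the weak derivative of u.

u(x) = -x**3 - x**2 + x + 2, classical derivative u'(x) = -3*x**2 - 2*x + 1.
φ(x) = x(2−x), so φ'(x) = 2 - 2*x.
Note φ(0) = φ(2) = 0, so the boundary term u·φ vanishes.
LHS = ∫_0^2 u(x) φ'(x) dx = ∫_0^2 (2*x^4 - 4*x^2 - 2*x + 4) dx. Term by term:
  ∫_0^2 2*x^4 dx = 64/5;  ∫_0^2 -4*x^2 dx = -32/3;  ∫_0^2 -2*x dx = -4;
  ∫_0^2 4 dx = 8.
Sum: 64/5 − 32/3 − 4 + 8 = 92/15.
So LHS = 92/15.
∫_0^2 v(x) φ(x) dx = ∫_0^2 (3*x^4 - 4*x^3 - 7*x^2 + 6*x) dx. Term by term:
  ∫_0^2 3*x^4 dx = 96/5;  ∫_0^2 -4*x^3 dx = -16;  ∫_0^2 -7*x^2 dx = -56/3;
  ∫_0^2 6*x dx = 12.
Sum: 96/5 − 16 − 56/3 + 12 = -52/15.
So RHS = -∫_0^2 v(x) φ(x) dx = 52/15.
LHS − RHS = 8/3 ≠ 0, so the identity fails.
(For a valid weak derivative the identity must hold for EVERY test function, in particular this one. The failure shows v is NOT the weak derivative of u.)
Correct weak derivative would be u'(x) = -3*x**2 - 2*x + 1.


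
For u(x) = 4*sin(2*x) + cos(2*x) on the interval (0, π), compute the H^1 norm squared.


||u||_{H^1(0,π)}^2 = 85*π/2

u'(x) = -2*sin(2*x) + 8*cos(2*x).
Expand u² and (u')² and integrate term by term on (0, π), using: for integers n ≥ 1, ∫_0^π sin²(nx) dx = ∫_0^π cos²(nx) dx = π/2; for n ≠ n', ∫_0^π sin(nx)sin(n'x) dx = ∫_0^π cos(nx)cos(n'x) dx = 0; and by product-to-sum, ∫_0^π sin(nx)cos(n'x) dx = ½∫_0^π [sin((n+n')x) + sin((n−n')x)] dx, which is 0 when n+n' is even and 2n/(n²−n'²) when n+n' is odd (it need not vanish on (0, π)).
  u² squared terms: (4)²·∫sin(2x)² dx = 16·π/2 = 8*π;  (1)²·∫cos(2x)² dx = 1·π/2 = π/2.
  u² cross terms: 2·(4)·(1)·∫sin(2x)·cos(2x) dx = 8·(0) = 0.
  So ∫_0^π u² dx = 8*π + π/2 + 0 = 17*π/2.
  (u')² squared terms: (-2)²·∫sin(2x)² dx = 4·π/2 = 2*π;  (8)²·∫cos(2x)² dx = 64·π/2 = 32*π.
  (u')² cross terms: 2·(-2)·(8)·∫sin(2x)·cos(2x) dx = -32·(0) = 0.
  So ∫_0^π (u')² dx = 2*π + 32*π + 0 = 34*π.
||u||_{H^1}^2 = (17*π/2) + (34*π) = 85*π/2.


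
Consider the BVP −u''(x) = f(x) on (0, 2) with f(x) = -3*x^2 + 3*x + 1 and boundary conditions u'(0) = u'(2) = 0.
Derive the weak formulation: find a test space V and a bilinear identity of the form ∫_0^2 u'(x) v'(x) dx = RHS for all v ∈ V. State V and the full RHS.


V = H^1(0, 2) (no boundary constraint on v; u is determined up to an additive constant); weak form: ∫_0^2 u'v' dx = ∫_0^2 (-3*x^2 + 3*x + 1) v dx for all v ∈ V.

Multiply both sides by a test function v and integrate from 0 to 2:
  ∫_0^2 −u''(x) v(x) dx = ∫_0^2 f(x) v(x) dx.
Integrate the LHS by parts once:
  ∫_0^2 −u'' v dx = −[u'(x) v(x)]_0^2 + ∫_0^2 u'(x) v'(x) dx.
Thus ∫_0^2 u'(x) v'(x) dx = ∫_0^2 f(x) v(x) dx + [u'(x) v(x)]_0^2.
Choose V so that boundary terms are either known or forced to vanish.
u has homogeneous Neumann: u'(0) = u'(2) = 0. So [u' v]_0^2 = 0·v(2) − 0·v(0) = 0 for any v; take V = H^1(0, 2).
Weak formulation: find u (satisfying any essential BC) such that ∫_0^2 u'(x) v'(x) dx = ∫_0^2 f v dx for all v ∈ V (homogeneous Neumann, so boundary terms vanish).
Substituting f(x) = -3*x^2 + 3*x + 1, the right-hand side is ∫_0^2 (-3*x^2 + 3*x + 1) v dx.
Compatibility check (pure Neumann): taking v ≡ 1 ∈ V gives 0 = ∫_0^2 f dx + (0) − (0), i.e. ∫_0^2 f dx must equal u'(0) − u'(2) = 0. Indeed ∫_0^2 (-3*x^2 + 3*x + 1) dx = 0, so the data are compatible. The solution is then unique only up to an additive constant (fix it e.g. by requiring ∫_0^2 u dx = 0).


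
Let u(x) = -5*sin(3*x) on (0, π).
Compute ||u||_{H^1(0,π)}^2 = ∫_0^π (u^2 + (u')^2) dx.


||u||_{H^1(0,π)}^2 = 125*π

u'(x) = -15*cos(3*x).
Expand u² and (u')² and integrate term by term on (0, π), using: for integers n ≥ 1, ∫_0^π sin²(nx) dx = ∫_0^π cos²(nx) dx = π/2; for n ≠ n', ∫_0^π sin(nx)sin(n'x) dx = ∫_0^π cos(nx)cos(n'x) dx = 0; and by product-to-sum, ∫_0^π sin(nx)cos(n'x) dx = ½∫_0^π [sin((n+n')x) + sin((n−n')x)] dx, which is 0 when n+n' is even and 2n/(n²−n'²) when n+n' is odd (it need not vanish on (0, π)).
  u² squared terms: (-5)²·∫sin(3x)² dx = 25·π/2 = 25*π/2.
  So ∫_0^π u² dx = 25*π/2.
  (u')² squared terms: (-15)²·∫cos(3x)² dx = 225·π/2 = 225*π/2.
  So ∫_0^π (u')² dx = 225*π/2.
||u||_{H^1}^2 = (25*π/2) + (225*π/2) = 125*π.


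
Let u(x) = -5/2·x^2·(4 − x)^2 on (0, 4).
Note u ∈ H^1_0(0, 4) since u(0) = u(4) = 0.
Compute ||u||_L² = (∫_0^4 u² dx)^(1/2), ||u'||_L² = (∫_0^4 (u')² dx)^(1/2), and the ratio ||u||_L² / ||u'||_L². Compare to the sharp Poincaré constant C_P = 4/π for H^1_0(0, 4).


||u||_L² / ||u'||_L² = 2*sqrt(3)/3 < C_P = 4/π.

u(x) = -5/2·x^2·(4 − x)^2, so u'(x) = 10*x*(-x^2 + 6*x - 8).
u(x) = -5/2·x^2·(4 − x)^2 vanishes at x = 0 and x = 4, so u ∈ H^1_0(0, 4). Differentiate via the product rule and integrate the resulting polynomials term by term.
  ∫_0^4 u² dx = ∫_0^4 (25*x^8/4 - 100*x^7 + 600*x^6 - 1600*x^5 + 1600*x^4) dx. Term by term:
    ∫_0^4 25*x^8/4 dx = 1638400/9;  ∫_0^4 -100*x^7 dx = -819200;  ∫_0^4 600*x^6 dx = 9830400/7;
    ∫_0^4 -1600*x^5 dx = -3276800/3;  ∫_0^4 1600*x^4 dx = 327680.
  Sum: 1638400/9 − 819200 + 9830400/7 − 3276800/3 + 327680 = 163840/63.
  ∫_0^4 (u')² dx = ∫_0^4 (100*x^6 - 1200*x^5 + 5200*x^4 - 9600*x^3 + 6400*x^2) dx. Term by term:
    ∫_0^4 100*x^6 dx = 1638400/7;  ∫_0^4 -1200*x^5 dx = -819200;  ∫_0^4 5200*x^4 dx = 1064960;
    ∫_0^4 -9600*x^3 dx = -614400;  ∫_0^4 6400*x^2 dx = 409600/3.
  Sum: 1638400/7 − 819200 + 1064960 − 614400 + 409600/3 = 40960/21.
∫_0^4 u² dx = 163840/63, so ||u||_L² = 128*sqrt(70)/21.
∫_0^4 (u')² dx = 40960/21, so ||u'||_L² = 64*sqrt(210)/21.
Ratio ||u||_L² / ||u'||_L² = 2*sqrt(3)/3.
Sharp Poincaré constant on H^1_0(0, 4) is C_P = L/π = 4/π, achieved by sin(π/4·x).
A polynomial bump cannot attain the sharp Poincaré constant (only the first sine eigenfunction does), so the ratio is strictly less than C_P, consistent with ||u||_L² ≤ C_P ||u'||_L².


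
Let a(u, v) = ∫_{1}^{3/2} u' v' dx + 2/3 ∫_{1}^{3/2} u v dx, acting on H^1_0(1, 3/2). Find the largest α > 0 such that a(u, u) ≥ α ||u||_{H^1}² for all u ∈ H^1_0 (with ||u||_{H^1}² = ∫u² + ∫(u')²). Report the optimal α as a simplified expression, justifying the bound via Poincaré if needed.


α = 2*(1 + 6*π^2)/(3*(1 + 4*π^2))

Coercivity of a(·,·) on H^1_0(1, 3/2) means a(u, u) ≥ α ||u||_{H^1}² for every u ∈ H^1_0.
The interval has length L = 1/2, and Poincaré/coercivity depend only on L. Here a(u, u) = ∫(u')² + (2/3)·∫u².
Here 0 < c = 2/3 < 1. The condition a(u,u) ≥ α||u||_{H^1}² reads (1−α)∫(u')² ≥ (α−c)∫u². Any admissible α is ≤ 1 (rapidly oscillating u have ∫u²/∫(u')² → 0), and α = 1 would force 0 ≥ (1−c)∫u², impossible since c < 1; so 1−α > 0. By the sharp Poincaré inequality on H^1_0 of an interval of length L, ∫(u')² ≥ (π/L)²∫u² with equality for the first sine mode sin(π(x−x₀)/L) (x₀ the left endpoint), so the inequality holds for all u iff (1−α)(π/L)² ≥ α − c, i.e. α ≤ ((π/L)² + c)/((π/L)² + 1) = (1 + c(L/π)²)/(1 + (L/π)²). With (π/L)² = 4*π^2 and c = 2/3, the largest admissible constant is α = ((π/L)² + c)/((π/L)² + 1).
Simplifying, α = 2*(1 + 6*π^2)/(3*(1 + 4*π^2)).


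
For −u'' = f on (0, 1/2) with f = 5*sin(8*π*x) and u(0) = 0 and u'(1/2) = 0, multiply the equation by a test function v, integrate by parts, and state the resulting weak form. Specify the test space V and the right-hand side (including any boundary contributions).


V = {v ∈ H^1(0, 1/2) : v(0) = 0} (test functions vanish at x = 0 where u is specified); weak form: ∫_0^1/2 u'v' dx = ∫_0^1/2 (5*sin(8*π*x)) v dx for all v ∈ V.

Multiply both sides by a test function v and integrate from 0 to 1/2:
  ∫_0^1/2 −u''(x) v(x) dx = ∫_0^1/2 f(x) v(x) dx.
Integrate the LHS by parts once:
  ∫_0^1/2 −u'' v dx = −[u'(x) v(x)]_0^1/2 + ∫_0^1/2 u'(x) v'(x) dx.
Thus ∫_0^1/2 u'(x) v'(x) dx = ∫_0^1/2 f(x) v(x) dx + [u'(x) v(x)]_0^1/2.
Choose V so that boundary terms are either known or forced to vanish.
Mixed BC: u(0) = 0 (Dirichlet) and u'(1/2) = 0 (Neumann). Define V = {v ∈ H^1(0, 1/2) : v(0) = 0}. Then [u' v]_0^1/2 = u'(1/2)·v(1/2) − u'(0)·0 = 0.
Weak formulation: find u (satisfying any essential BC) such that ∫_0^1/2 u'(x) v'(x) dx = ∫_0^1/2 f v dx for all v ∈ V (Dirichlet at 0 absorbed into V; the Neumann datum at x = 1/2 is zero, so no boundary term remains).
Substituting f(x) = 5*sin(8*π*x), the right-hand side is ∫_0^1/2 (5*sin(8*π*x)) v dx.


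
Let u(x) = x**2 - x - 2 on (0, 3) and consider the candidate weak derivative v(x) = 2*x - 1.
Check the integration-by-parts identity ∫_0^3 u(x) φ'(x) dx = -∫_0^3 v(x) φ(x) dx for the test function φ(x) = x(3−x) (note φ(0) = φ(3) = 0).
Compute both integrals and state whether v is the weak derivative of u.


LHS = -9, RHS = -9. Yes, v = u' weakly.

u(x) = x**2 - x - 2, classical derivative u'(x) = 2*x - 1.
φ(x) = x(3−x), so φ'(x) = 3 - 2*x.
Note φ(0) = φ(3) = 0, so the boundary term u·φ vanishes.
LHS = ∫_0^3 u(x) φ'(x) dx = ∫_0^3 (-2*x^3 + 5*x^2 + x - 6) dx. Term by term:
  ∫_0^3 -2*x^3 dx = -81/2;  ∫_0^3 5*x^2 dx = 45;  ∫_0^3 x dx = 9/2;
  ∫_0^3 -6 dx = -18.
Sum: -81/2 + 45 + 9/2 − 18 = -9.
So LHS = -9.
∫_0^3 v(x) φ(x) dx = ∫_0^3 (-2*x^3 + 7*x^2 - 3*x) dx. Term by term:
  ∫_0^3 -2*x^3 dx = -81/2;  ∫_0^3 7*x^2 dx = 63;  ∫_0^3 -3*x dx = -27/2.
Sum: -81/2 + 63 − 27/2 = 9.
So RHS = -∫_0^3 v(x) φ(x) dx = -9.
LHS = RHS, so the identity holds for this test φ.
Moreover u is smooth here and v(x) = u'(x) = 2*x - 1 pointwise, so the identity holds for every test function. Hence v is the weak derivative of u.


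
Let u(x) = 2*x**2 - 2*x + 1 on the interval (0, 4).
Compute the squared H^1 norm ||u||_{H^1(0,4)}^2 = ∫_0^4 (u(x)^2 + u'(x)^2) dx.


||u||_{H^1}^2 = 3396/5

The H^1 norm (squared) on an interval (0, L) is
  ||u||_{H^1}^2 = ∫_0^L u(x)^2 dx + ∫_0^L u'(x)^2 dx.
Compute u'(x) = 4*x - 2.
Then u(x)^2 = 4*x**4 - 8*x**3 + 8*x**2 - 4*x + 1 and u'(x)^2 = 16*x**2 - 16*x + 4.
Integrate each monomial from 0 to 4 using ∫_0^4 c·x^n dx = c·4^(n+1)/(n+1):
  ∫_0^4 u(x)^2 dx = ∫_0^4 (4*x^4 - 8*x^3 + 8*x^2 - 4*x + 1) dx. Term by term:
    ∫_0^4 4*x^4 dx = 4096/5;  ∫_0^4 -8*x^3 dx = -512;  ∫_0^4 8*x^2 dx = 512/3;
    ∫_0^4 -4*x dx = -32;  ∫_0^4 1 dx = 4.
  Sum: 4096/5 − 512 + 512/3 − 32 + 4 = 6748/15.
  ∫_0^4 u'(x)^2 dx = ∫_0^4 (16*x^2 - 16*x + 4) dx. Term by term:
    ∫_0^4 16*x^2 dx = 1024/3;  ∫_0^4 -16*x dx = -128;  ∫_0^4 4 dx = 16.
  Sum: 1024/3 − 128 + 16 = 688/3.
Adding: ||u||_{H^1}^2 = 6748/15 + 688/3 = 3396/5.


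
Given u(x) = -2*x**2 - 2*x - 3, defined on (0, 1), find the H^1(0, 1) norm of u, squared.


||u||_{H^1}^2 = 607/15

The H^1 norm (squared) on an interval (0, L) is
  ||u||_{H^1}^2 = ∫_0^L u(x)^2 dx + ∫_0^L u'(x)^2 dx.
Compute u'(x) = -4*x - 2.
Then u(x)^2 = 4*x**4 + 8*x**3 + 16*x**2 + 12*x + 9 and u'(x)^2 = 16*x**2 + 16*x + 4.
Integrate each monomial from 0 to 1 using ∫_0^1 c·x^n dx = c·1^(n+1)/(n+1):
  ∫_0^1 u(x)^2 dx = ∫_0^1 (4*x^4 + 8*x^3 + 16*x^2 + 12*x + 9) dx. Term by term:
    ∫_0^1 4*x^4 dx = 4/5;  ∫_0^1 8*x^3 dx = 2;  ∫_0^1 16*x^2 dx = 16/3;
    ∫_0^1 12*x dx = 6;  ∫_0^1 9 dx = 9.
  Sum: 4/5 + 2 + 16/3 + 6 + 9 = 347/15.
  ∫_0^1 u'(x)^2 dx = ∫_0^1 (16*x^2 + 16*x + 4) dx. Term by term:
    ∫_0^1 16*x^2 dx = 16/3;  ∫_0^1 16*x dx = 8;  ∫_0^1 4 dx = 4.
  Sum: 16/3 + 8 + 4 = 52/3.
Adding: ||u||_{H^1}^2 = 347/15 + 52/3 = 607/15.


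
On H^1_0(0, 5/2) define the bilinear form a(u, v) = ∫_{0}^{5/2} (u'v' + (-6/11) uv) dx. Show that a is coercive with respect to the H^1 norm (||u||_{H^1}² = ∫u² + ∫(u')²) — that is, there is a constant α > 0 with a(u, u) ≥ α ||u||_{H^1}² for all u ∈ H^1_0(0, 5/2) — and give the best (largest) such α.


α = 2*(-75 + 22*π^2)/(11*(25 + 4*π^2))

Coercivity of a(·,·) on H^1_0(0, 5/2) means a(u, u) ≥ α ||u||_{H^1}² for every u ∈ H^1_0.
The interval has length L = 5/2, and Poincaré/coercivity depend only on L. Here a(u, u) = ∫(u')² + (-6/11)·∫u².
Here c = -6/11 < 0 with |c| < (π/L)² = 4*π^2/25, so coercivity still holds. The condition a(u,u) ≥ α||u||_{H^1}² reads (1−α)∫(u')² ≥ (α−c)∫u². Any admissible α is ≤ 1 (rapidly oscillating u have ∫u²/∫(u')² → 0), and α = 1 would force 0 ≥ (1−c)∫u², impossible since c < 1; so 1−α > 0. By the sharp Poincaré inequality on H^1_0 of an interval of length L, ∫(u')² ≥ (π/L)²∫u² with equality for the first sine mode sin(π(x−x₀)/L) (x₀ the left endpoint), so the inequality holds for all u iff (1−α)(π/L)² ≥ α − c, i.e. α ≤ ((π/L)² + c)/((π/L)² + 1) = (1 + c(L/π)²)/(1 + (L/π)²). (Direct route, valid since c ≤ 0: Poincaré gives c∫u² ≥ c(L/π)²∫(u')², so a(u,u) ≥ (1 + c(L/π)²)∫(u')², while ||u||_{H^1}² ≤ (1 + (L/π)²)∫(u')²; dividing yields the same α.) With (π/L)² = 4*π^2/25 and c = -6/11, the largest admissible constant is α = ((π/L)² + c)/((π/L)² + 1).
Simplifying, α = 2*(-75 + 22*π^2)/(11*(25 + 4*π^2)).


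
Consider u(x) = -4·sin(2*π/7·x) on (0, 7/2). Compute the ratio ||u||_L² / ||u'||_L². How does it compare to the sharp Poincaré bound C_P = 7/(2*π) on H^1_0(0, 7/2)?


||u||_L² / ||u'||_L² = 7/(2*π) = C_P.

u(x) = -4·sin(2*π/7·x), so u'(x) = -8*π*cos(2*π*x/7)/7.
Writing u(x) = A·sin(kπx/L) with A = -4 and k = 1, use ∫_0^L sin²(kπx/L) dx = L/2 and ∫_0^L cos²(kπx/L) dx = L/2.
u² = 16·sin²(2*π/7·x) and (u')² = 64*π^2/49·cos²(2*π/7·x), and each of sin², cos² integrates to L/2 = 7/4 over (0, 7/2).
∫_0^7/2 u² dx = 28, so ||u||_L² = 2*sqrt(7).
∫_0^7/2 (u')² dx = 16*π^2/7, so ||u'||_L² = 4*sqrt(7)*π/7.
Ratio ||u||_L² / ||u'||_L² = 7/(2*π).
Sharp Poincaré constant on H^1_0(0, 7/2) is C_P = L/π = 7/(2*π), achieved by sin(2*π/7·x).
This is the k = 1 eigenfunction (up to amplitude), so the ratio equals the sharp Poincaré constant exactly.


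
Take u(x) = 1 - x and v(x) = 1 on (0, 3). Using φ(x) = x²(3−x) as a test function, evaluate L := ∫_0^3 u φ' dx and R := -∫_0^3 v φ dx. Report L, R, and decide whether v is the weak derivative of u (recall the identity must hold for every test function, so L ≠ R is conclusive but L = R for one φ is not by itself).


LHS = 27/4, RHS = -27/4. No, v is not the weak derivative of u.

u(x) = 1 - x, classical derivative u'(x) = -1.
φ(x) = x²(3−x), so φ'(x) = 3*x*(2 - x).
Note φ(0) = φ(3) = 0, so the boundary term u·φ vanishes.
LHS = ∫_0^3 u(x) φ'(x) dx = ∫_0^3 (3*x^3 - 9*x^2 + 6*x) dx. Term by term:
  ∫_0^3 3*x^3 dx = 243/4;  ∫_0^3 -9*x^2 dx = -81;  ∫_0^3 6*x dx = 27.
Sum: 243/4 − 81 + 27 = 27/4.
So LHS = 27/4.
∫_0^3 v(x) φ(x) dx = ∫_0^3 (-x^3 + 3*x^2) dx. Term by term:
  ∫_0^3 -x^3 dx = -81/4;  ∫_0^3 3*x^2 dx = 27.
Sum: -81/4 + 27 = 27/4.
So RHS = -∫_0^3 v(x) φ(x) dx = -27/4.
LHS − RHS = 27/2 ≠ 0, so the identity fails.
(For a valid weak derivative the identity must hold for EVERY test function, in particular this one. The failure shows v is NOT the weak derivative of u.)
Correct weak derivative would be u'(x) = -1.


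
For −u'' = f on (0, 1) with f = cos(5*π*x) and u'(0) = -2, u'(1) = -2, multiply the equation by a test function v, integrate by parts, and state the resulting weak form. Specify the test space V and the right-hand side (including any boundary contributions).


V = H^1(0, 1) (v unrestricted at boundary; u is determined up to an additive constant); weak form: ∫_0^1 u'v' dx = ∫_0^1 (cos(5*π*x)) v dx − 2·v(1) + 2·v(0) for all v ∈ V.

Multiply both sides by a test function v and integrate from 0 to 1:
  ∫_0^1 −u''(x) v(x) dx = ∫_0^1 f(x) v(x) dx.
Integrate the LHS by parts once:
  ∫_0^1 −u'' v dx = −[u'(x) v(x)]_0^1 + ∫_0^1 u'(x) v'(x) dx.
Thus ∫_0^1 u'(x) v'(x) dx = ∫_0^1 f(x) v(x) dx + [u'(x) v(x)]_0^1.
Choose V so that boundary terms are either known or forced to vanish.
u has inhomogeneous Neumann u'(0) = -2, u'(1) = -2. [u' v]_0^1 = (-2)·v(1) − (-2)·v(0) = − 2·v(1) + 2·v(0). Take V = H^1(0, 1); boundary term becomes part of RHS.
Weak formulation: find u (satisfying any essential BC) such that ∫_0^1 u'(x) v'(x) dx = ∫_0^1 f v dx − 2·v(1) + 2·v(0) for all v ∈ V (Neumann data are natural BCs: they enter the RHS as boundary terms).
Substituting f(x) = cos(5*π*x), the right-hand side is ∫_0^1 (cos(5*π*x)) v dx − 2·v(1) + 2·v(0).
Compatibility check (pure Neumann): taking v ≡ 1 ∈ V gives 0 = ∫_0^1 f dx + (-2) − (-2), i.e. ∫_0^1 f dx must equal u'(0) − u'(1) = 0. Indeed ∫_0^1 (cos(5*π*x)) dx = 0, so the data are compatible. The solution is then unique only up to an additive constant (fix it e.g. by requiring ∫_0^1 u dx = 0).


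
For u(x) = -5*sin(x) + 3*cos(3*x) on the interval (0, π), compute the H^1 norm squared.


||u||_{H^1(0,π)}^2 = 70*π

u'(x) = -9*sin(3*x) - 5*cos(x).
Expand u² and (u')² and integrate term by term on (0, π), using: for integers n ≥ 1, ∫_0^π sin²(nx) dx = ∫_0^π cos²(nx) dx = π/2; for n ≠ n', ∫_0^π sin(nx)sin(n'x) dx = ∫_0^π cos(nx)cos(n'x) dx = 0; and by product-to-sum, ∫_0^π sin(nx)cos(n'x) dx = ½∫_0^π [sin((n+n')x) + sin((n−n')x)] dx, which is 0 when n+n' is even and 2n/(n²−n'²) when n+n' is odd (it need not vanish on (0, π)).
  u² squared terms: (-5)²·∫sin(x)² dx = 25·π/2 = 25*π/2;  (3)²·∫cos(3x)² dx = 9·π/2 = 9*π/2.
  u² cross terms: 2·(-5)·(3)·∫sin(x)·cos(3x) dx = -30·(0) = 0.
  So ∫_0^π u² dx = 25*π/2 + 9*π/2 + 0 = 17*π.
  (u')² squared terms: (-9)²·∫sin(3x)² dx = 81·π/2 = 81*π/2;  (-5)²·∫cos(x)² dx = 25·π/2 = 25*π/2.
  (u')² cross terms: 2·(-9)·(-5)·∫sin(3x)·cos(x) dx = 90·(0) = 0.
  So ∫_0^π (u')² dx = 81*π/2 + 25*π/2 + 0 = 53*π.
||u||_{H^1}^2 = (17*π) + (53*π) = 70*π.


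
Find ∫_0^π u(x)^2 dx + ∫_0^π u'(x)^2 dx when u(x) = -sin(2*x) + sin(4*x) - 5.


||u||_{H^1(0,π)}^2 = 36*π

u'(x) = -2*cos(2*x) + 4*cos(4*x).
Expand u² and (u')² and integrate term by term on (0, π), using: for integers n ≥ 1, ∫_0^π sin²(nx) dx = ∫_0^π cos²(nx) dx = π/2; for n ≠ n', ∫_0^π sin(nx)sin(n'x) dx = ∫_0^π cos(nx)cos(n'x) dx = 0; and by product-to-sum, ∫_0^π sin(nx)cos(n'x) dx = ½∫_0^π [sin((n+n')x) + sin((n−n')x)] dx, which is 0 when n+n' is even and 2n/(n²−n'²) when n+n' is odd (it need not vanish on (0, π)). For the constant mode: ∫_0^π 1 dx = π, ∫_0^π cos(nx) dx = 0, ∫_0^π sin(nx) dx = (1−(−1)^n)/n.
  u² squared terms: (-5)²·∫1 dx = 25·π = 25*π;  (-1)²·∫sin(2x)² dx = 1·π/2 = π/2;  (1)²·∫sin(4x)² dx = 1·π/2 = π/2.
  u² cross terms: 2·(-5)·(-1)·∫1·sin(2x) dx = 10·(0) = 0;  2·(-5)·(1)·∫1·sin(4x) dx = -10·(0) = 0;  2·(-1)·(1)·∫sin(2x)·sin(4x) dx = -2·(0) = 0.
  So ∫_0^π u² dx = 25*π + π/2 + π/2 + 0 + 0 + 0 = 26*π.
  (u')² squared terms: (-2)²·∫cos(2x)² dx = 4·π/2 = 2*π;  (4)²·∫cos(4x)² dx = 16·π/2 = 8*π.
  (u')² cross terms: 2·(-2)·(4)·∫cos(2x)·cos(4x) dx = -16·(0) = 0.
  So ∫_0^π (u')² dx = 2*π + 8*π + 0 = 10*π.
||u||_{H^1}^2 = (26*π) + (10*π) = 36*π.


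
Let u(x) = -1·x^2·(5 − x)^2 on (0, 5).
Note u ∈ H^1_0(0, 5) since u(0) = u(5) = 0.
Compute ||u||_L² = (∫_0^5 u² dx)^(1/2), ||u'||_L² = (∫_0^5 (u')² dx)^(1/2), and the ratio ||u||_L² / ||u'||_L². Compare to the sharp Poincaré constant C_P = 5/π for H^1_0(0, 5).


||u||_L² / ||u'||_L² = 5*sqrt(3)/6 < C_P = 5/π.

u(x) = -1·x^2·(5 − x)^2, so u'(x) = 2*x*(x*(5 - x) - (x - 5)^2).
u(x) = -1·x^2·(5 − x)^2 vanishes at x = 0 and x = 5, so u ∈ H^1_0(0, 5). Differentiate via the product rule and integrate the resulting polynomials term by term.
  ∫_0^5 u² dx = ∫_0^5 (x^8 - 20*x^7 + 150*x^6 - 500*x^5 + 625*x^4) dx. Term by term:
    ∫_0^5 x^8 dx = 1953125/9;  ∫_0^5 -20*x^7 dx = -1953125/2;  ∫_0^5 150*x^6 dx = 11718750/7;
    ∫_0^5 -500*x^5 dx = -3906250/3;  ∫_0^5 625*x^4 dx = 390625.
  Sum: 1953125/9 − 1953125/2 + 11718750/7 − 3906250/3 + 390625 = 390625/126.
  ∫_0^5 (u')² dx = ∫_0^5 (16*x^6 - 240*x^5 + 1300*x^4 - 3000*x^3 + 2500*x^2) dx. Term by term:
    ∫_0^5 16*x^6 dx = 1250000/7;  ∫_0^5 -240*x^5 dx = -625000;  ∫_0^5 1300*x^4 dx = 812500;
    ∫_0^5 -3000*x^3 dx = -468750;  ∫_0^5 2500*x^2 dx = 312500/3.
  Sum: 1250000/7 − 625000 + 812500 − 468750 + 312500/3 = 31250/21.
∫_0^5 u² dx = 390625/126, so ||u||_L² = 625*sqrt(14)/42.
∫_0^5 (u')² dx = 31250/21, so ||u'||_L² = 125*sqrt(42)/21.
Ratio ||u||_L² / ||u'||_L² = 5*sqrt(3)/6.
Sharp Poincaré constant on H^1_0(0, 5) is C_P = L/π = 5/π, achieved by sin(π/5·x).
A polynomial bump cannot attain the sharp Poincaré constant (only the first sine eigenfunction does), so the ratio is strictly less than C_P, consistent with ||u||_L² ≤ C_P ||u'||_L².


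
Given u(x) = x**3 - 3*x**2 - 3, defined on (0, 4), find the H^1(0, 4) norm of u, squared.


||u||_{H^1}^2 = 15084/35

The H^1 norm (squared) on an interval (0, L) is
  ||u||_{H^1}^2 = ∫_0^L u(x)^2 dx + ∫_0^L u'(x)^2 dx.
Compute u'(x) = 3*x**2 - 6*x.
Then u(x)^2 = x**6 - 6*x**5 + 9*x**4 - 6*x**3 + 18*x**2 + 9 and u'(x)^2 = 9*x**4 - 36*x**3 + 36*x**2.
Integrate each monomial from 0 to 4 using ∫_0^4 c·x^n dx = c·4^(n+1)/(n+1):
  ∫_0^4 u(x)^2 dx = ∫_0^4 (x^6 - 6*x^5 + 9*x^4 - 6*x^3 + 18*x^2 + 9) dx. Term by term:
    ∫_0^4 x^6 dx = 16384/7;  ∫_0^4 -6*x^5 dx = -4096;  ∫_0^4 9*x^4 dx = 9216/5;
    ∫_0^4 -6*x^3 dx = -384;  ∫_0^4 18*x^2 dx = 384;  ∫_0^4 9 dx = 36.
  Sum: 16384/7 − 4096 + 9216/5 − 384 + 384 + 36 = 4332/35.
  ∫_0^4 u'(x)^2 dx = ∫_0^4 (9*x^4 - 36*x^3 + 36*x^2) dx. Term by term:
    ∫_0^4 9*x^4 dx = 9216/5;  ∫_0^4 -36*x^3 dx = -2304;  ∫_0^4 36*x^2 dx = 768.
  Sum: 9216/5 − 2304 + 768 = 1536/5.
Adding: ||u||_{H^1}^2 = 4332/35 + 1536/5 = 15084/35.


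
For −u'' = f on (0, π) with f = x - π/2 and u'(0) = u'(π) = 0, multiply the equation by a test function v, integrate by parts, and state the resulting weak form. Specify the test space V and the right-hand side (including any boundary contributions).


V = H^1(0, π) (no boundary constraint on v; u is determined up to an additive constant); weak form: ∫_0^π u'v' dx = ∫_0^π (x - π/2) v dx for all v ∈ V.

Multiply both sides by a test function v and integrate from 0 to π:
  ∫_0^π −u''(x) v(x) dx = ∫_0^π f(x) v(x) dx.
Integrate the LHS by parts once:
  ∫_0^π −u'' v dx = −[u'(x) v(x)]_0^π + ∫_0^π u'(x) v'(x) dx.
Thus ∫_0^π u'(x) v'(x) dx = ∫_0^π f(x) v(x) dx + [u'(x) v(x)]_0^π.
Choose V so that boundary terms are either known or forced to vanish.
u has homogeneous Neumann: u'(0) = u'(π) = 0. So [u' v]_0^π = 0·v(π) − 0·v(0) = 0 for any v; take V = H^1(0, π).
Weak formulation: find u (satisfying any essential BC) such that ∫_0^π u'(x) v'(x) dx = ∫_0^π f v dx for all v ∈ V (homogeneous Neumann, so boundary terms vanish).
Substituting f(x) = x - π/2, the right-hand side is ∫_0^π (x - π/2) v dx.
Compatibility check (pure Neumann): taking v ≡ 1 ∈ V gives 0 = ∫_0^π f dx + (0) − (0), i.e. ∫_0^π f dx must equal u'(0) − u'(π) = 0. Indeed ∫_0^π (x - π/2) dx = 0, so the data are compatible. The solution is then unique only up to an additive constant (fix it e.g. by requiring ∫_0^π u dx = 0).


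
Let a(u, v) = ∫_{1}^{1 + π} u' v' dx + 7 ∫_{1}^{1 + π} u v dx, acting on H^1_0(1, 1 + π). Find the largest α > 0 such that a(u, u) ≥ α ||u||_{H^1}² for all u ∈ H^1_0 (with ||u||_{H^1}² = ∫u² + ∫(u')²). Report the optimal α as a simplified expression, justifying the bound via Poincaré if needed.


α = 1

Coercivity of a(·,·) on H^1_0(1, 1 + π) means a(u, u) ≥ α ||u||_{H^1}² for every u ∈ H^1_0.
The interval has length L = π, and Poincaré/coercivity depend only on L. Here a(u, u) = ∫(u')² + (7)·∫u².
Here c = 7 ≥ 1, so a(u,u) = ∫(u')² + c∫u² ≥ ∫(u')² + ∫u² = ||u||_{H^1}², i.e. α = 1 works. No larger α is possible: a(u,u) ≥ α||u||_{H^1}² means (1−α)∫(u')² ≥ (α−c)∫u², and for the modes u_n = sin(nπ(x−x₀)/L) (x₀ the left endpoint) one has ∫u_n²/∫(u_n')² = (L/(nπ))² → 0, so a(u_n,u_n)/||u_n||_{H^1}² → 1. Hence the optimal constant is α = 1.
Therefore α = 1.


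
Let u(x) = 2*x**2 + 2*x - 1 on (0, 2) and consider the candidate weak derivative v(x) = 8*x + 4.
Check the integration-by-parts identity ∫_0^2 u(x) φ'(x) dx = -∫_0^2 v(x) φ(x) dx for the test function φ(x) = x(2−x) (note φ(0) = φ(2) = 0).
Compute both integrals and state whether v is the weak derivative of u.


LHS = -8, RHS = -16. No, v is not the weak derivative of u.

u(x) = 2*x**2 + 2*x - 1, classical derivative u'(x) = 4*x + 2.
φ(x) = x(2−x), so φ'(x) = 2 - 2*x.
Note φ(0) = φ(2) = 0, so the boundary term u·φ vanishes.
LHS = ∫_0^2 u(x) φ'(x) dx = ∫_0^2 (-4*x^3 + 6*x - 2) dx. Term by term:
  ∫_0^2 -4*x^3 dx = -16;  ∫_0^2 6*x dx = 12;  ∫_0^2 -2 dx = -4.
Sum: -16 + 12 − 4 = -8.
So LHS = -8.
∫_0^2 v(x) φ(x) dx = ∫_0^2 (-8*x^3 + 12*x^2 + 8*x) dx. Term by term:
  ∫_0^2 -8*x^3 dx = -32;  ∫_0^2 12*x^2 dx = 32;  ∫_0^2 8*x dx = 16.
Sum: -32 + 32 + 16 = 16.
So RHS = -∫_0^2 v(x) φ(x) dx = -16.
LHS − RHS = 8 ≠ 0, so the identity fails.
(For a valid weak derivative the identity must hold for EVERY test function, in particular this one. The failure shows v is NOT the weak derivative of u.)
Correct weak derivative would be u'(x) = 4*x + 2.


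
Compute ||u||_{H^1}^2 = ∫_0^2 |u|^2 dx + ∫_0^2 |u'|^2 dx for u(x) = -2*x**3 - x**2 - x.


||u||_{H^1}^2 = 18814/35

The H^1 norm (squared) on an interval (0, L) is
  ||u||_{H^1}^2 = ∫_0^L u(x)^2 dx + ∫_0^L u'(x)^2 dx.
Compute u'(x) = -6*x**2 - 2*x - 1.
Then u(x)^2 = 4*x**6 + 4*x**5 + 5*x**4 + 2*x**3 + x**2 and u'(x)^2 = 36*x**4 + 24*x**3 + 16*x**2 + 4*x + 1.
Integrate each monomial from 0 to 2 using ∫_0^2 c·x^n dx = c·2^(n+1)/(n+1):
  ∫_0^2 u(x)^2 dx = ∫_0^2 (4*x^6 + 4*x^5 + 5*x^4 + 2*x^3 + x^2) dx. Term by term:
    ∫_0^2 4*x^6 dx = 512/7;  ∫_0^2 4*x^5 dx = 128/3;  ∫_0^2 5*x^4 dx = 32;
    ∫_0^2 2*x^3 dx = 8;  ∫_0^2 x^2 dx = 8/3.
  Sum: 512/7 + 128/3 + 32 + 8 + 8/3 = 3328/21.
  ∫_0^2 u'(x)^2 dx = ∫_0^2 (36*x^4 + 24*x^3 + 16*x^2 + 4*x + 1) dx. Term by term:
    ∫_0^2 36*x^4 dx = 1152/5;  ∫_0^2 24*x^3 dx = 96;  ∫_0^2 16*x^2 dx = 128/3;
    ∫_0^2 4*x dx = 8;  ∫_0^2 1 dx = 2.
  Sum: 1152/5 + 96 + 128/3 + 8 + 2 = 5686/15.
Adding: ||u||_{H^1}^2 = 3328/21 + 5686/15 = 18814/35.


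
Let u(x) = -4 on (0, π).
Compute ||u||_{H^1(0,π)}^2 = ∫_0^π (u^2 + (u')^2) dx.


||u||_{H^1(0,π)}^2 = 16*π

u'(x) = 0.
Expand u² and (u')² and integrate term by term on (0, π), using: for integers n ≥ 1, ∫_0^π sin²(nx) dx = ∫_0^π cos²(nx) dx = π/2; for n ≠ n', ∫_0^π sin(nx)sin(n'x) dx = ∫_0^π cos(nx)cos(n'x) dx = 0; and by product-to-sum, ∫_0^π sin(nx)cos(n'x) dx = ½∫_0^π [sin((n+n')x) + sin((n−n')x)] dx, which is 0 when n+n' is even and 2n/(n²−n'²) when n+n' is odd (it need not vanish on (0, π)). For the constant mode: ∫_0^π 1 dx = π, ∫_0^π cos(nx) dx = 0, ∫_0^π sin(nx) dx = (1−(−1)^n)/n.
  u² squared terms: (-4)²·∫1 dx = 16·π = 16*π.
  So ∫_0^π u² dx = 16*π.
  u' ≡ 0, so ∫_0^π (u')² dx = 0.
||u||_{H^1}^2 = (16*π) + (0) = 16*π.


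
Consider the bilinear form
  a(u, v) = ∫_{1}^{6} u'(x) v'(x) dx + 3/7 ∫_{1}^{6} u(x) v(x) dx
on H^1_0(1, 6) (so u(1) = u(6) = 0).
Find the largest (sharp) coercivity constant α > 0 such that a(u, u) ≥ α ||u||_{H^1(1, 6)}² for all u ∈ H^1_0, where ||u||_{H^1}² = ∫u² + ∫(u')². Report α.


α = (π^2 + 75/7)/(π^2 + 25)

Coercivity of a(·,·) on H^1_0(1, 6) means a(u, u) ≥ α ||u||_{H^1}² for every u ∈ H^1_0.
The interval has length L = 5, and Poincaré/coercivity depend only on L. Here a(u, u) = ∫(u')² + (3/7)·∫u².
Here 0 < c = 3/7 < 1. The condition a(u,u) ≥ α||u||_{H^1}² reads (1−α)∫(u')² ≥ (α−c)∫u². Any admissible α is ≤ 1 (rapidly oscillating u have ∫u²/∫(u')² → 0), and α = 1 would force 0 ≥ (1−c)∫u², impossible since c < 1; so 1−α > 0. By the sharp Poincaré inequality on H^1_0 of an interval of length L, ∫(u')² ≥ (π/L)²∫u² with equality for the first sine mode sin(π(x−x₀)/L) (x₀ the left endpoint), so the inequality holds for all u iff (1−α)(π/L)² ≥ α − c, i.e. α ≤ ((π/L)² + c)/((π/L)² + 1) = (1 + c(L/π)²)/(1 + (L/π)²). With (π/L)² = π^2/25 and c = 3/7, the largest admissible constant is α = ((π/L)² + c)/((π/L)² + 1).
Simplifying, α = (π^2 + 75/7)/(π^2 + 25).


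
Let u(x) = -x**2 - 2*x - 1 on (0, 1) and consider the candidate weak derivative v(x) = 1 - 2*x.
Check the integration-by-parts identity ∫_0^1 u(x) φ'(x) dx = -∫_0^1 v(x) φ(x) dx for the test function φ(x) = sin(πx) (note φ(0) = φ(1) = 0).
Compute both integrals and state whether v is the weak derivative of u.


LHS = 6/π, RHS = 0. No, v is not the weak derivative of u.

u(x) = -x**2 - 2*x - 1, classical derivative u'(x) = -2*x - 2.
φ(x) = sin(πx), so φ'(x) = π*cos(π*x).
Note φ(0) = φ(1) = 0, so the boundary term u·φ vanishes.
LHS = ∫_0^1 u(x) φ'(x) dx = ∫_0^1 (-π*x^2*cos(π*x) - 2*π*x*cos(π*x) - π*cos(π*x)) dx. Term by term:
  ∫_0^1 -π*cos(π*x) dx = 0;  ∫_0^1 -π*x^2*cos(π*x) dx = 2/π;  ∫_0^1 -2*π*x*cos(π*x) dx = 4/π.
Sum: 0 + 2/π + 4/π = 6/π.
So LHS = 6/π.
∫_0^1 v(x) φ(x) dx = ∫_0^1 (-2*x*sin(π*x) + sin(π*x)) dx. Term by term:
  ∫_0^1 -2*x*sin(π*x) dx = -2/π;  ∫_0^1 sin(π*x) dx = 2/π.
Sum: -2/π + 2/π = 0.
So RHS = -∫_0^1 v(x) φ(x) dx = 0.
LHS − RHS = 6/π ≠ 0, so the identity fails.
(For a valid weak derivative the identity must hold for EVERY test function, in particular this one. The failure shows v is NOT the weak derivative of u.)
Correct weak derivative would be u'(x) = -2*x - 2.


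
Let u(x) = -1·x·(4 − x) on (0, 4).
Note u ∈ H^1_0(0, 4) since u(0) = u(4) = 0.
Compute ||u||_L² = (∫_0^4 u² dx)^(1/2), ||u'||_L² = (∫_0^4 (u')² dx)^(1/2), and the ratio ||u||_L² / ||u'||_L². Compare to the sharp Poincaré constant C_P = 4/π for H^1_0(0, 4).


||u||_L² / ||u'||_L² = 2*sqrt(10)/5 < C_P = 4/π.

u(x) = -1·x·(4 − x), so u'(x) = 2*x - 4.
u(x) = -1·x·(4 − x) vanishes at x = 0 and x = 4, so u ∈ H^1_0(0, 4). Differentiate via the product rule and integrate the resulting polynomials term by term.
  ∫_0^4 u² dx = ∫_0^4 (x^4 - 8*x^3 + 16*x^2) dx. Term by term:
    ∫_0^4 x^4 dx = 1024/5;  ∫_0^4 -8*x^3 dx = -512;  ∫_0^4 16*x^2 dx = 1024/3.
  Sum: 1024/5 − 512 + 1024/3 = 512/15.
  ∫_0^4 (u')² dx = ∫_0^4 (4*x^2 - 16*x + 16) dx. Term by term:
    ∫_0^4 4*x^2 dx = 256/3;  ∫_0^4 -16*x dx = -128;  ∫_0^4 16 dx = 64.
  Sum: 256/3 − 128 + 64 = 64/3.
∫_0^4 u² dx = 512/15, so ||u||_L² = 16*sqrt(30)/15.
∫_0^4 (u')² dx = 64/3, so ||u'||_L² = 8*sqrt(3)/3.
Ratio ||u||_L² / ||u'||_L² = 2*sqrt(10)/5.
Sharp Poincaré constant on H^1_0(0, 4) is C_P = L/π = 4/π, achieved by sin(π/4·x).
A polynomial bump cannot attain the sharp Poincaré constant (only the first sine eigenfunction does), so the ratio is strictly less than C_P, consistent with ||u||_L² ≤ C_P ||u'||_L².


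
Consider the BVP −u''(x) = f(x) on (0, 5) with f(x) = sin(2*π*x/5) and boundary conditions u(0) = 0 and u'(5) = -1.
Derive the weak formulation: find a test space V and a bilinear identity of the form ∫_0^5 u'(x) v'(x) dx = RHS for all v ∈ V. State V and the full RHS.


V = {v ∈ H^1(0, 5) : v(0) = 0} (test functions vanish at x = 0 where u is specified); weak form: ∫_0^5 u'v' dx = ∫_0^5 (sin(2*π*x/5)) v dx − v(5) for all v ∈ V.

Multiply both sides by a test function v and integrate from 0 to 5:
  ∫_0^5 −u''(x) v(x) dx = ∫_0^5 f(x) v(x) dx.
Integrate the LHS by parts once:
  ∫_0^5 −u'' v dx = −[u'(x) v(x)]_0^5 + ∫_0^5 u'(x) v'(x) dx.
Thus ∫_0^5 u'(x) v'(x) dx = ∫_0^5 f(x) v(x) dx + [u'(x) v(x)]_0^5.
Choose V so that boundary terms are either known or forced to vanish.
Mixed BC: u(0) = 0 (Dirichlet) and u'(5) = -1 (Neumann). Define V = {v ∈ H^1(0, 5) : v(0) = 0}. Then [u' v]_0^5 = u'(5)·v(5) − u'(0)·0 = − v(5).
Weak formulation: find u (satisfying any essential BC) such that ∫_0^5 u'(x) v'(x) dx = ∫_0^5 f v dx − v(5) for all v ∈ V (Dirichlet at 0 absorbed into V; Neumann datum at x = 5 contributes the boundary term).
Substituting f(x) = sin(2*π*x/5), the right-hand side is ∫_0^5 (sin(2*π*x/5)) v dx − v(5).


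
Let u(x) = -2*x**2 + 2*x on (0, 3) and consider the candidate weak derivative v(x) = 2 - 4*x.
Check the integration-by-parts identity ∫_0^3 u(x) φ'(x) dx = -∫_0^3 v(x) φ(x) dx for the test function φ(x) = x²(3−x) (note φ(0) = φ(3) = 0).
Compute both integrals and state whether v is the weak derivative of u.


LHS = 351/10, RHS = 351/10. Yes, v = u' weakly.

u(x) = -2*x**2 + 2*x, classical derivative u'(x) = 2 - 4*x.
φ(x) = x²(3−x), so φ'(x) = 3*x*(2 - x).
Note φ(0) = φ(3) = 0, so the boundary term u·φ vanishes.
LHS = ∫_0^3 u(x) φ'(x) dx = ∫_0^3 (6*x^4 - 18*x^3 + 12*x^2) dx. Term by term:
  ∫_0^3 6*x^4 dx = 1458/5;  ∫_0^3 -18*x^3 dx = -729/2;  ∫_0^3 12*x^2 dx = 108.
Sum: 1458/5 − 729/2 + 108 = 351/10.
So LHS = 351/10.
∫_0^3 v(x) φ(x) dx = ∫_0^3 (4*x^4 - 14*x^3 + 6*x^2) dx. Term by term:
  ∫_0^3 4*x^4 dx = 972/5;  ∫_0^3 -14*x^3 dx = -567/2;  ∫_0^3 6*x^2 dx = 54.
Sum: 972/5 − 567/2 + 54 = -351/10.
So RHS = -∫_0^3 v(x) φ(x) dx = 351/10.
LHS = RHS, so the identity holds for this test φ.
Moreover u is smooth here and v(x) = u'(x) = 2 - 4*x pointwise, so the identity holds for every test function. Hence v is the weak derivative of u.


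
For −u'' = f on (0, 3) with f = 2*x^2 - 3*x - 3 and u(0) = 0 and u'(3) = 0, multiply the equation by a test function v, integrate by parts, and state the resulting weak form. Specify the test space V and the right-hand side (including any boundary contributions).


V = {v ∈ H^1(0, 3) : v(0) = 0} (test functions vanish at x = 0 where u is specified); weak form: ∫_0^3 u'v' dx = ∫_0^3 (2*x^2 - 3*x - 3) v dx for all v ∈ V.

Multiply both sides by a test function v and integrate from 0 to 3:
  ∫_0^3 −u''(x) v(x) dx = ∫_0^3 f(x) v(x) dx.
Integrate the LHS by parts once:
  ∫_0^3 −u'' v dx = −[u'(x) v(x)]_0^3 + ∫_0^3 u'(x) v'(x) dx.
Thus ∫_0^3 u'(x) v'(x) dx = ∫_0^3 f(x) v(x) dx + [u'(x) v(x)]_0^3.
Choose V so that boundary terms are either known or forced to vanish.
Mixed BC: u(0) = 0 (Dirichlet) and u'(3) = 0 (Neumann). Define V = {v ∈ H^1(0, 3) : v(0) = 0}. Then [u' v]_0^3 = u'(3)·v(3) − u'(0)·0 = 0.
Weak formulation: find u (satisfying any essential BC) such that ∫_0^3 u'(x) v'(x) dx = ∫_0^3 f v dx for all v ∈ V (Dirichlet at 0 absorbed into V; the Neumann datum at x = 3 is zero, so no boundary term remains).
Substituting f(x) = 2*x^2 - 3*x - 3, the right-hand side is ∫_0^3 (2*x^2 - 3*x - 3) v dx.


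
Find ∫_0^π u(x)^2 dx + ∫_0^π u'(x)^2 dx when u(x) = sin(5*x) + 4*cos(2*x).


||u||_{H^1(0,π)}^2 = 400/21 + 53*π

u'(x) = -8*sin(2*x) + 5*cos(5*x).
Expand u² and (u')² and integrate term by term on (0, π), using: for integers n ≥ 1, ∫_0^π sin²(nx) dx = ∫_0^π cos²(nx) dx = π/2; for n ≠ n', ∫_0^π sin(nx)sin(n'x) dx = ∫_0^π cos(nx)cos(n'x) dx = 0; and by product-to-sum, ∫_0^π sin(nx)cos(n'x) dx = ½∫_0^π [sin((n+n')x) + sin((n−n')x)] dx, which is 0 when n+n' is even and 2n/(n²−n'²) when n+n' is odd (it need not vanish on (0, π)).
  u² squared terms: (4)²·∫cos(2x)² dx = 16·π/2 = 8*π;  (1)²·∫sin(5x)² dx = 1·π/2 = π/2.
  u² cross terms: 2·(4)·(1)·∫cos(2x)·sin(5x) dx = 8·(10/21) = 80/21.
  So ∫_0^π u² dx = 8*π + π/2 + 80/21 = 80/21 + 17*π/2.
  (u')² squared terms: (-8)²·∫sin(2x)² dx = 64·π/2 = 32*π;  (5)²·∫cos(5x)² dx = 25·π/2 = 25*π/2.
  (u')² cross terms: 2·(-8)·(5)·∫sin(2x)·cos(5x) dx = -80·(-4/21) = 320/21.
  So ∫_0^π (u')² dx = 32*π + 25*π/2 + 320/21 = 320/21 + 89*π/2.
||u||_{H^1}^2 = (80/21 + 17*π/2) + (320/21 + 89*π/2) = 400/21 + 53*π.


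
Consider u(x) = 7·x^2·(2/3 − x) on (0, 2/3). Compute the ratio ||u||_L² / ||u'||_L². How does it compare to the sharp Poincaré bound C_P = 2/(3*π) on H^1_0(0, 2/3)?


||u||_L² / ||u'||_L² = sqrt(14)/21 < C_P = 2/(3*π).

u(x) = 7·x^2·(2/3 − x), so u'(x) = 7*x*(4 - 9*x)/3.
u(x) = 7·x^2·(2/3 − x) vanishes at x = 0 and x = 2/3, so u ∈ H^1_0(0, 2/3). Differentiate via the product rule and integrate the resulting polynomials term by term.
  ∫_0^2/3 u² dx = ∫_0^2/3 (49*x^6 - 196*x^5/3 + 196*x^4/9) dx. Term by term:
    ∫_0^2/3 49*x^6 dx = 896/2187;  ∫_0^2/3 -196*x^5/3 dx = -6272/6561;  ∫_0^2/3 196*x^4/9 dx = 6272/10935.
  Sum: 896/2187 − 6272/6561 + 6272/10935 = 896/32805.
  ∫_0^2/3 (u')² dx = ∫_0^2/3 (441*x^4 - 392*x^3 + 784*x^2/9) dx. Term by term:
    ∫_0^2/3 441*x^4 dx = 1568/135;  ∫_0^2/3 -392*x^3 dx = -1568/81;  ∫_0^2/3 784*x^2/9 dx = 6272/729.
  Sum: 1568/135 − 1568/81 + 6272/729 = 3136/3645.
∫_0^2/3 u² dx = 896/32805, so ||u||_L² = 8*sqrt(70)/405.
∫_0^2/3 (u')² dx = 3136/3645, so ||u'||_L² = 56*sqrt(5)/135.
Ratio ||u||_L² / ||u'||_L² = sqrt(14)/21.
Sharp Poincaré constant on H^1_0(0, 2/3) is C_P = L/π = 2/(3*π), achieved by sin(3*π/2·x).
A polynomial bump cannot attain the sharp Poincaré constant (only the first sine eigenfunction does), so the ratio is strictly less than C_P, consistent with ||u||_L² ≤ C_P ||u'||_L².


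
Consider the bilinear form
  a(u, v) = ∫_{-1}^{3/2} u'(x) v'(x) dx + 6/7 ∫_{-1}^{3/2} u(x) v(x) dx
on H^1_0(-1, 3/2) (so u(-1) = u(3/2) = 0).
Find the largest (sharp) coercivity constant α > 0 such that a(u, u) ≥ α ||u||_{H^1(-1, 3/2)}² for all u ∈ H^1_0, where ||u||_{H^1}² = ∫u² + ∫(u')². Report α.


α = 2*(75 + 14*π^2)/(7*(25 + 4*π^2))

Coercivity of a(·,·) on H^1_0(-1, 3/2) means a(u, u) ≥ α ||u||_{H^1}² for every u ∈ H^1_0.
The interval has length L = 5/2, and Poincaré/coercivity depend only on L. Here a(u, u) = ∫(u')² + (6/7)·∫u².
Here 0 < c = 6/7 < 1. The condition a(u,u) ≥ α||u||_{H^1}² reads (1−α)∫(u')² ≥ (α−c)∫u². Any admissible α is ≤ 1 (rapidly oscillating u have ∫u²/∫(u')² → 0), and α = 1 would force 0 ≥ (1−c)∫u², impossible since c < 1; so 1−α > 0. By the sharp Poincaré inequality on H^1_0 of an interval of length L, ∫(u')² ≥ (π/L)²∫u² with equality for the first sine mode sin(π(x−x₀)/L) (x₀ the left endpoint), so the inequality holds for all u iff (1−α)(π/L)² ≥ α − c, i.e. α ≤ ((π/L)² + c)/((π/L)² + 1) = (1 + c(L/π)²)/(1 + (L/π)²). With (π/L)² = 4*π^2/25 and c = 6/7, the largest admissible constant is α = ((π/L)² + c)/((π/L)² + 1).
Simplifying, α = 2*(75 + 14*π^2)/(7*(25 + 4*π^2)).


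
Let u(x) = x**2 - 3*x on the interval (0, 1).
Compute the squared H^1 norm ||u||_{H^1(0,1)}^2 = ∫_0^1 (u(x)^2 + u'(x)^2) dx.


||u||_{H^1}^2 = 181/30

The H^1 norm (squared) on an interval (0, L) is
  ||u||_{H^1}^2 = ∫_0^L u(x)^2 dx + ∫_0^L u'(x)^2 dx.
Compute u'(x) = 2*x - 3.
Then u(x)^2 = x**4 - 6*x**3 + 9*x**2 and u'(x)^2 = 4*x**2 - 12*x + 9.
Integrate each monomial from 0 to 1 using ∫_0^1 c·x^n dx = c·1^(n+1)/(n+1):
  ∫_0^1 u(x)^2 dx = ∫_0^1 (x^4 - 6*x^3 + 9*x^2) dx. Term by term:
    ∫_0^1 x^4 dx = 1/5;  ∫_0^1 -6*x^3 dx = -3/2;  ∫_0^1 9*x^2 dx = 3.
  Sum: 1/5 − 3/2 + 3 = 17/10.
  ∫_0^1 u'(x)^2 dx = ∫_0^1 (4*x^2 - 12*x + 9) dx. Term by term:
    ∫_0^1 4*x^2 dx = 4/3;  ∫_0^1 -12*x dx = -6;  ∫_0^1 9 dx = 9.
  Sum: 4/3 − 6 + 9 = 13/3.
Adding: ||u||_{H^1}^2 = 17/10 + 13/3 = 181/30.
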